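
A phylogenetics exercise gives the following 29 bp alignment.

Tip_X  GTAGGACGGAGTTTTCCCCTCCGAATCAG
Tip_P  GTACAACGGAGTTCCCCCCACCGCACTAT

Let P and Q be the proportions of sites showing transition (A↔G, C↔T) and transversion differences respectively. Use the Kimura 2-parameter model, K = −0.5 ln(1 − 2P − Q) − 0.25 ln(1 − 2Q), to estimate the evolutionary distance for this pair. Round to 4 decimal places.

Mismatches occur at site 4 (G/C, transversion), site 5 (G/A, transition), site 14 (T/C, transition), site 15 (T/C, transition), site 20 (T/A, transversion), site 24 (A/C, transversion), site 26 (T/C, transition), site 27 (C/T, transition), site 29 (G/T, transversion).
Of the 9 differences, 5 transitions and 4 transversions over 29 sites: P = 5/29 = 0.172414, Q = 4/29 = 0.137931.
d = −0.5·ln(0.517241) − 0.25·ln(0.724138) = −0.5·(-0.659246) − 0.25·(-0.322773) = 0.4103.

0.4103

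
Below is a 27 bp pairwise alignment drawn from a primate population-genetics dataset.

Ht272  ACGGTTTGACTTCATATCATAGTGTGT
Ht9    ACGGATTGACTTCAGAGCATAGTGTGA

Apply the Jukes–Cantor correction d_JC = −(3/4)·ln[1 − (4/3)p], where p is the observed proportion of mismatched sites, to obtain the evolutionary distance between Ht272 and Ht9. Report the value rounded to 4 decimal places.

Differing sites — 5:T/A; 15:T/G; 17:T/G; 27:T/A.
p = 4/27 = 0.148148.
d = −0.75 · ln(1 − (4/3)·0.148148) = −0.75 · ln(0.802469) = −0.75 · (-0.220062) = 0.1650.

0.1650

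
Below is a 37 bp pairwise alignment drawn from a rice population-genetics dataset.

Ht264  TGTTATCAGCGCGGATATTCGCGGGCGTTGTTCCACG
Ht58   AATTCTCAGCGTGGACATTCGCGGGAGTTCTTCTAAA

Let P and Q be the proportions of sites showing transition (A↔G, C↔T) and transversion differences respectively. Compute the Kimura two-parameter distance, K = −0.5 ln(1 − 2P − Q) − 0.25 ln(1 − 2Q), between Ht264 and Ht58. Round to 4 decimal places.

0.3387

Differing sites — 1:T/A (Tv); 2:G/A (Ti); 5:A/C (Tv); 12:C/T (Ti); 16:T/C (Ti); 26:C/A (Tv); 30:G/C (Tv); 34:C/T (Ti); 36:C/A (Tv); 37:G/A (Ti).
Of the 10 differences, 5 transitions and 5 transversions over 37 sites: P = 5/37 = 0.135135, Q = 5/37 = 0.135135.
d = −0.5·ln(0.594595) − 0.25·ln(0.729730) = −0.5·(-0.519875) − 0.25·(-0.315081) = 0.3387.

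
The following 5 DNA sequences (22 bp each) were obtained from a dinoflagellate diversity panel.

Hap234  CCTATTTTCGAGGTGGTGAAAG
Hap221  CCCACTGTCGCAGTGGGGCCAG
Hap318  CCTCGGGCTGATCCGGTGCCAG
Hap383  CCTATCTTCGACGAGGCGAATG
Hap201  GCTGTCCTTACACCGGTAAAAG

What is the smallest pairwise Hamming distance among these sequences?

5

Pairwise Hamming distances:
  Hap234 vs Hap221: 8
  Hap234 vs Hap318: 11
  Hap234 vs Hap383: 5
  Hap234 vs Hap201: 11
  Hap221 vs Hap318: 11
  Hap221 vs Hap383: 11
  Hap221 vs Hap201: 14
  Hap318 vs Hap383: 13
  Hap318 vs Hap201: 12
  Hap383 vs Hap201: 12
The smallest is 5, between Hap234 and Hap383.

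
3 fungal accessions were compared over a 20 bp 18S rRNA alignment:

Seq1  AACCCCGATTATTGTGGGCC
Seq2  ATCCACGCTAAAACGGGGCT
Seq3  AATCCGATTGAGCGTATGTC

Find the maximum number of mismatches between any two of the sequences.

Pairwise Hamming distances:
  Seq1 vs Seq2: 9
  Seq1 vs Seq3: 10
  Seq2 vs Seq3: 15
The largest is 15, between Seq2 and Seq3.

15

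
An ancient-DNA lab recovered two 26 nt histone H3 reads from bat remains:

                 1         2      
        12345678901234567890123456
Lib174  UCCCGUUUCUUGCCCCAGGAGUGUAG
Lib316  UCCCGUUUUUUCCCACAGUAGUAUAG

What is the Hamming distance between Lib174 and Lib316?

5

Differing sites — 9:C/U; 12:G/C; 15:C/A; 19:G/U; 23:G/A.
That gives 5 mismatches out of 26 aligned sites, so the Hamming distance is 5.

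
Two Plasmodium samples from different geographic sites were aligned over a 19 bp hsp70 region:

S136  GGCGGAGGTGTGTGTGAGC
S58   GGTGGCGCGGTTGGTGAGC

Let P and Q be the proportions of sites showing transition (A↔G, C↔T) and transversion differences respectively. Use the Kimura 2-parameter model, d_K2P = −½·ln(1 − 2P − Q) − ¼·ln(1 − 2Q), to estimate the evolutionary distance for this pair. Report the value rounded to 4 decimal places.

0.4166

The sequences differ at positions 3 (C/T, transition), 6 (A/C, transversion), 8 (G/C, transversion), 9 (T/G, transversion), 12 (G/T, transversion), 13 (T/G, transversion).
Of the 6 differences, 1 transition and 5 transversions over 19 sites: P = 1/19 = 0.052632, Q = 5/19 = 0.263158.
d = −0.5·ln(0.631578) − 0.25·ln(0.473684) = −0.5·(-0.459534) − 0.25·(-0.747215) = 0.4166.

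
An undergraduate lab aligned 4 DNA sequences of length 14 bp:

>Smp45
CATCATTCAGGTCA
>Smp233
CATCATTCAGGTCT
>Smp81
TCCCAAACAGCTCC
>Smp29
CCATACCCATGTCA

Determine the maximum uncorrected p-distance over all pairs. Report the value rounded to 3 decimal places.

Pairwise Hamming distances:
  Smp45 vs Smp233: 1
  Smp45 vs Smp81: 7
  Smp45 vs Smp29: 6
  Smp233 vs Smp81: 7
  Smp233 vs Smp29: 7
  Smp81 vs Smp29: 8
The largest is 8 mismatches, between Smp81 and Smp29; p = 8/14 = 0.571.

0.571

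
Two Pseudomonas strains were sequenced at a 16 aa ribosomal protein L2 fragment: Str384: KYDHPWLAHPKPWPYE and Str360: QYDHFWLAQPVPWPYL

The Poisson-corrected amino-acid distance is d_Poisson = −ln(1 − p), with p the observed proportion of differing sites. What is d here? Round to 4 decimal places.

0.3747

Mismatches occur at site 1 (K/Q), site 5 (P/F), site 9 (H/Q), site 11 (K/V), site 16 (E/L).
p = 5/16 = 0.312500.
d = −ln(1 − 0.312500) = −ln(0.687500) = 0.3747.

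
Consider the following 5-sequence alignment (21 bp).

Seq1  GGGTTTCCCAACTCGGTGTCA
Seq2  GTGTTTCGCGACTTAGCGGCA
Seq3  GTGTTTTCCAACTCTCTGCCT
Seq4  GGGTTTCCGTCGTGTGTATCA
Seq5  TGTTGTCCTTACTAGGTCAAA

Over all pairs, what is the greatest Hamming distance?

14

Pairwise Hamming distances:
  Seq1 vs Seq2: 7
  Seq1 vs Seq3: 6
  Seq1 vs Seq4: 7
  Seq1 vs Seq5: 9
  Seq2 vs Seq3: 9
  Seq2 vs Seq4: 11
  Seq2 vs Seq5: 13
  Seq3 vs Seq4: 11
  Seq3 vs Seq5: 14
  Seq4 vs Seq5: 11
The largest is 14, between Seq3 and Seq5.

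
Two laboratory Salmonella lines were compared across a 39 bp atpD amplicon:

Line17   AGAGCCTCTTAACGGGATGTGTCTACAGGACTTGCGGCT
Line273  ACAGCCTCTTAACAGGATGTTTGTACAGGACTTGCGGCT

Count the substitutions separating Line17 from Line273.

Differing sites — 2:G/C; 14:G/A; 21:G/T; 23:C/G.
That gives 4 mismatches out of 39 aligned sites, so the Hamming distance is 4.

4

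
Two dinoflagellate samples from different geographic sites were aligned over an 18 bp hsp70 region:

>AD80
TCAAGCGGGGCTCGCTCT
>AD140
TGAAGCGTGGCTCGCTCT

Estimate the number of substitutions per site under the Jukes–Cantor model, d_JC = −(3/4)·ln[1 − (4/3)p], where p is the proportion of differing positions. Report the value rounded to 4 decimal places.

Mismatches occur at site 2 (C↔G), site 8 (G↔T).
p = 2/18 = 0.111111.
d = −0.75 · ln(1 − (4/3)·0.111111) = −0.75 · ln(0.851852) = −0.75 · (-0.160342) = 0.1203.

0.1203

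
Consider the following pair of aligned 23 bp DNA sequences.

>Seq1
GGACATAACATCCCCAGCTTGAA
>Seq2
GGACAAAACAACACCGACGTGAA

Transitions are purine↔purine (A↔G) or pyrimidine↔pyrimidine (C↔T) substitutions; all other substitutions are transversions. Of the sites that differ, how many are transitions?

Mismatches occur at site 6 (T→A, transversion), site 11 (T→A, transversion), site 13 (C→A, transversion), site 16 (A→G, transition), site 17 (G→A, transition), site 19 (T→G, transversion).
Of the 6 differences, 2 transitions and 4 transversions, so the answer is 2.

2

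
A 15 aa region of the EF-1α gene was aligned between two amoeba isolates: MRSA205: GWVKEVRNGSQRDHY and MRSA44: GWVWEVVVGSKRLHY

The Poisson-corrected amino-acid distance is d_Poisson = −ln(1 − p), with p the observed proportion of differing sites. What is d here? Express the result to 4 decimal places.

0.4055

Differing sites — 4:K/W; 7:R/V; 8:N/V; 11:Q/K; 13:D/L.
p = 5/15 = 0.333333.
d = −ln(1 − 0.333333) = −ln(0.666667) = 0.4055.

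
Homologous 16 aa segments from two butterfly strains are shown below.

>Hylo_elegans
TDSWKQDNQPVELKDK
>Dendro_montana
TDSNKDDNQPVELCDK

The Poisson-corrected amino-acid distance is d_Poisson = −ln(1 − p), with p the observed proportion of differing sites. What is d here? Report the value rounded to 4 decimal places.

Mismatches occur at site 4 (W→N), site 6 (Q→D), site 14 (K→C).
p = 3/16 = 0.187500.
d = −ln(1 − 0.187500) = −ln(0.812500) = 0.2076.

0.2076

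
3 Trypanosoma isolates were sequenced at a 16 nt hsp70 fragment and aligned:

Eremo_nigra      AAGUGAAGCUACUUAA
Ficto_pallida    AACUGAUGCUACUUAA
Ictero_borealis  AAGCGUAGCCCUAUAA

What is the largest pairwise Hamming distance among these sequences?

Pairwise Hamming distances:
  Eremo_nigra vs Ficto_pallida: 2
  Eremo_nigra vs Ictero_borealis: 6
  Ficto_pallida vs Ictero_borealis: 8
The largest is 8, between Ficto_pallida and Ictero_borealis.

8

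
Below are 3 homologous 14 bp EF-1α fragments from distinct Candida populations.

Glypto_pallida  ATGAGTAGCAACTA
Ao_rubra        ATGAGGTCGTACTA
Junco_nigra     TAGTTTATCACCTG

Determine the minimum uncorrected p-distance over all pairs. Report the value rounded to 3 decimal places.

0.357

Pairwise Hamming distances:
  Glypto_pallida vs Ao_rubra: 5
  Glypto_pallida vs Junco_nigra: 7
  Ao_rubra vs Junco_nigra: 11
The smallest is 5 mismatches, between Glypto_pallida and Ao_rubra; p = 5/14 = 0.357.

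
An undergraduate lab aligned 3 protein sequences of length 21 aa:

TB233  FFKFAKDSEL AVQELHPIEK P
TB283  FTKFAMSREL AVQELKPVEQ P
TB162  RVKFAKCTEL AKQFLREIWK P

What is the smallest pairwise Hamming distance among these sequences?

7

Pairwise Hamming distances:
  TB233 vs TB283: 7
  TB233 vs TB162: 9
  TB283 vs TB162: 12
The smallest is 7, between TB233 and TB283.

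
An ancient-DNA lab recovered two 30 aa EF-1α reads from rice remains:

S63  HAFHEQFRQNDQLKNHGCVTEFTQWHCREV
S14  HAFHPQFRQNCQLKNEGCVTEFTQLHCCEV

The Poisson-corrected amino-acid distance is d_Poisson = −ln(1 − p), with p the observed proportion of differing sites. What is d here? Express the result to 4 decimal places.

The sequences differ at positions 5 (E/P), 11 (D/C), 16 (H/E), 25 (W/L), 28 (R/C).
p = 5/30 = 0.166667.
d = −ln(1 − 0.166667) = −ln(0.833333) = 0.1823.

0.1823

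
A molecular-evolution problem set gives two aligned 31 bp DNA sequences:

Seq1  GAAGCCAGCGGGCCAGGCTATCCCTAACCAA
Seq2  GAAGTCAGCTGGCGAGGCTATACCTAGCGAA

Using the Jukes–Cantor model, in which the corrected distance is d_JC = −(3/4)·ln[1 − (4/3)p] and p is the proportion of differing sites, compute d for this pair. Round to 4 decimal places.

Mismatches occur at site 5 (C→T), site 10 (G→T), site 14 (C→G), site 22 (C→A), site 27 (A→G), site 29 (C→G).
p = 6/31 = 0.193548.
d = −0.75 · ln(1 − (4/3)·0.193548) = −0.75 · ln(0.741936) = −0.75 · (-0.298492) = 0.2239.

0.2239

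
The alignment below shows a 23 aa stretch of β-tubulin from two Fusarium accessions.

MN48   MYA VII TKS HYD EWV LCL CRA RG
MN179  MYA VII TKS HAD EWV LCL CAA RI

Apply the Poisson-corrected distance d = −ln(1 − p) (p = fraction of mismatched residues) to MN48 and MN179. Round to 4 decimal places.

0.1398

Mismatches occur at site 11 (Y→A), site 20 (R→A), site 23 (G→I).
p = 3/23 = 0.130435.
d = −ln(1 − 0.130435) = −ln(0.869565) = 0.1398.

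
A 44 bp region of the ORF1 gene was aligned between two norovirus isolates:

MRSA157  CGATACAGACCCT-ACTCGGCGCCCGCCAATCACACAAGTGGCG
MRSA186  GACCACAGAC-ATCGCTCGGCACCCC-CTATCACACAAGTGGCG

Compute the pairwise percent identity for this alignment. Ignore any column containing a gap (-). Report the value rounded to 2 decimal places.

Excluding the 3 gap columns leaves 41 comparable sites.
Differing sites — 1:C/G; 2:G/A; 3:A/C; 4:T/C; 12:C/A; 15:A/G; 22:G/A; 26:G/C; 29:A/T.
32 of the 41 comparable sites match, so the percent identity is 32/41 × 100 = 78.05%.

78.05%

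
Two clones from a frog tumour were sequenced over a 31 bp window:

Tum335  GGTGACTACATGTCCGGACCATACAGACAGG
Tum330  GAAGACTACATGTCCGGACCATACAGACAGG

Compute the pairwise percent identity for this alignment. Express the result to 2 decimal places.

Mismatches occur at site 2 (G→A), site 3 (T→A).
29 of the 31 sites match, so the percent identity is 29/31 × 100 = 93.55%.

93.55%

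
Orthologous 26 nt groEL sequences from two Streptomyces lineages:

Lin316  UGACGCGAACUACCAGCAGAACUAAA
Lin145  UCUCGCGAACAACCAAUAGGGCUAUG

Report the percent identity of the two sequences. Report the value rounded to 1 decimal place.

The sequences differ at positions 2 (G/C), 3 (A/U), 11 (U/A), 16 (G/A), 17 (C/U), 20 (A/G), 21 (A/G), 25 (A/U), 26 (A/G).
17 of the 26 sites match, so the percent identity is 17/26 × 100 = 65.4%.

65.4%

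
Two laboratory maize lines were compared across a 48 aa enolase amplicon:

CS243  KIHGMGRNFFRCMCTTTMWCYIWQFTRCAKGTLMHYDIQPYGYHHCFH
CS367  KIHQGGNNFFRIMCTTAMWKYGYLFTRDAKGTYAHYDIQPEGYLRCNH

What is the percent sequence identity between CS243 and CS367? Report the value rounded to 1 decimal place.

The sequences differ at positions 4 (G/Q), 5 (M/G), 7 (R/N), 12 (C/I), 17 (T/A), 20 (C/K), 22 (I/G), 23 (W/Y), 24 (Q/L), 28 (C/D), 33 (L/Y), 34 (M/A), 41 (Y/E), 44 (H/L), 45 (H/R), 47 (F/N).
32 of the 48 sites match, so the percent identity is 32/48 × 100 = 66.7%.

66.7%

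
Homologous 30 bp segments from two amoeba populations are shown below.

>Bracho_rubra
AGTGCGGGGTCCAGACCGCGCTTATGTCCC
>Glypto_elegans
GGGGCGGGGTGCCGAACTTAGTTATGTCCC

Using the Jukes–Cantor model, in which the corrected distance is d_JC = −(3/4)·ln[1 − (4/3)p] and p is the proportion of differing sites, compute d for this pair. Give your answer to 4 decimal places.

0.3831

Mismatches occur at site 1 (A/G), site 3 (T/G), site 11 (C/G), site 13 (A/C), site 16 (C/A), site 18 (G/T), site 19 (C/T), site 20 (G/A), site 21 (C/G).
p = 9/30 = 0.300000.
d = −0.75 · ln(1 − (4/3)·0.300000) = −0.75 · ln(0.600000) = −0.75 · (-0.510826) = 0.3831.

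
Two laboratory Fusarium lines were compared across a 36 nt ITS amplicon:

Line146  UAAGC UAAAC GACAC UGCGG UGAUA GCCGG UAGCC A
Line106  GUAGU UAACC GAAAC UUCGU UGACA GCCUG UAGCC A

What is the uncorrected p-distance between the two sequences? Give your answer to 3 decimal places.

0.250

The sequences differ at positions 1 (U/G), 2 (A/U), 5 (C/U), 9 (A/C), 13 (C/A), 17 (G/U), 20 (G/U), 24 (U/C), 29 (G/U).
There are 9 differences over 36 sites, so p = 9/36 = 0.250.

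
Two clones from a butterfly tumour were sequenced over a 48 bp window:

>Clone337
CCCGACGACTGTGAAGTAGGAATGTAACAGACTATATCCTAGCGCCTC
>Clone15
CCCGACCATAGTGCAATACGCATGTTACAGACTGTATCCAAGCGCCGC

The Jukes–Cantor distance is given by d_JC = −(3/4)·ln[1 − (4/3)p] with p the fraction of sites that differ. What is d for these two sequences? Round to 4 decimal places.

Mismatches occur at site 7 (G→C), site 9 (C→T), site 10 (T→A), site 14 (A→C), site 16 (G→A), site 19 (G→C), site 21 (A→C), site 26 (A→T), site 34 (A→G), site 40 (T→A), site 47 (T→G).
p = 11/48 = 0.229167.
d = −0.75 · ln(1 − (4/3)·0.229167) = −0.75 · ln(0.694444) = −0.75 · (-0.364644) = 0.2735.

0.2735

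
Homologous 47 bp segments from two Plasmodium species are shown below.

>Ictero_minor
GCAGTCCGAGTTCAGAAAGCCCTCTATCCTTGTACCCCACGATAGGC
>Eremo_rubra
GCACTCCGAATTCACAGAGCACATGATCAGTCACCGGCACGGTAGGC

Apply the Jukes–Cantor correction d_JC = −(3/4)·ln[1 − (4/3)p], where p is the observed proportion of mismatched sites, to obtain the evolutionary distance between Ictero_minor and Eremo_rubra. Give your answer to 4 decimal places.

Differing sites — 4:G/C; 10:G/A; 15:G/C; 17:A/G; 21:C/A; 23:T/A; 24:C/T; 25:T/G; 29:C/A; 30:T/G; 32:G/C; 33:T/A; 34:A/C; 36:C/G; 37:C/G; 42:A/G.
p = 16/47 = 0.340426.
d = −0.75 · ln(1 − (4/3)·0.340426) = −0.75 · ln(0.546099) = −0.75 · (-0.604955) = 0.4537.

0.4537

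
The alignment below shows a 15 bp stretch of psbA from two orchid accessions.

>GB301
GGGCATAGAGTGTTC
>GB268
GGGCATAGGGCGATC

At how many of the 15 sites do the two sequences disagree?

3

The sequences differ at positions 9 (A/G), 11 (T/C), 13 (T/A).
That gives 3 mismatches out of 15 aligned sites, so the Hamming distance is 3.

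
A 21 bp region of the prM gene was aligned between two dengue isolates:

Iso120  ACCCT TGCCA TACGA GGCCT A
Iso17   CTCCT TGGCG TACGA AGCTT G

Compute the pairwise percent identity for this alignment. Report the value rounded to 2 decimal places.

66.67%

Mismatches occur at site 1 (A→C), site 2 (C→T), site 8 (C→G), site 10 (A→G), site 16 (G→A), site 19 (C→T), site 21 (A→G).
14 of the 21 sites match, so the percent identity is 14/21 × 100 = 66.67%.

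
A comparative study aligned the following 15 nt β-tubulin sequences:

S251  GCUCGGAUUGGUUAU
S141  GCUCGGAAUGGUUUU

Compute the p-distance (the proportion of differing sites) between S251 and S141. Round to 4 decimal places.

Mismatches occur at site 8 (U↔A), site 14 (A↔U).
There are 2 differences over 15 sites, so p = 2/15 = 0.1333.

0.1333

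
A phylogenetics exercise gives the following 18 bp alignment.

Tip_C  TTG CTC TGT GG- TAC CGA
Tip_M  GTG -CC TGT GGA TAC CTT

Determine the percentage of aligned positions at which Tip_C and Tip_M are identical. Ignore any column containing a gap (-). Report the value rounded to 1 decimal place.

Excluding the 2 gap columns leaves 16 comparable sites.
Differing sites — 1:T/G; 5:T/C; 17:G/T; 18:A/T.
12 of the 16 comparable sites match, so the percent identity is 12/16 × 100 = 75.0%.

75.0%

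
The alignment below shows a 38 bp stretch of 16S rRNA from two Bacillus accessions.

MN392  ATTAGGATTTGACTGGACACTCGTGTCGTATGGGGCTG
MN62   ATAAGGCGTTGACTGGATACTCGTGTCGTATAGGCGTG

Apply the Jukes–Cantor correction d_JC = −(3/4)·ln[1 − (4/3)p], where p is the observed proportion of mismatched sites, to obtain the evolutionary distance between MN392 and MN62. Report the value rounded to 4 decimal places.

0.2114

Differing sites — 3:T/A; 7:A/C; 8:T/G; 18:C/T; 32:G/A; 35:G/C; 36:C/G.
p = 7/38 = 0.184211.
d = −0.75 · ln(1 − (4/3)·0.184211) = −0.75 · ln(0.754385) = −0.75 · (-0.281852) = 0.2114.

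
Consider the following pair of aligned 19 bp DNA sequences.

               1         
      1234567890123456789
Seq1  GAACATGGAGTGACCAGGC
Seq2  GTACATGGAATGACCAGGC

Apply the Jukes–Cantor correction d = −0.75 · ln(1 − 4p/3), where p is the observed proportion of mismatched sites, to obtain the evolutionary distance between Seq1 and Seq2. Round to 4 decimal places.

0.1134

The sequences differ at positions 2 (A/T), 10 (G/A).
p = 2/19 = 0.105263.
d = −0.75 · ln(1 − (4/3)·0.105263) = −0.75 · ln(0.859649) = −0.75 · (-0.151231) = 0.1134.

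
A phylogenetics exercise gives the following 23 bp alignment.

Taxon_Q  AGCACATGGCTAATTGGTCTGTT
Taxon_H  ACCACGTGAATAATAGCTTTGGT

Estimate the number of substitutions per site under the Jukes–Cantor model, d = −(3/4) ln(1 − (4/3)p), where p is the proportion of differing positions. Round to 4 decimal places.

Mismatches occur at site 2 (G→C), site 6 (A→G), site 9 (G→A), site 10 (C→A), site 15 (T→A), site 17 (G→C), site 19 (C→T), site 22 (T→G).
p = 8/23 = 0.347826.
d = −0.75 · ln(1 − (4/3)·0.347826) = −0.75 · ln(0.536232) = −0.75 · (-0.623188) = 0.4674.

0.4674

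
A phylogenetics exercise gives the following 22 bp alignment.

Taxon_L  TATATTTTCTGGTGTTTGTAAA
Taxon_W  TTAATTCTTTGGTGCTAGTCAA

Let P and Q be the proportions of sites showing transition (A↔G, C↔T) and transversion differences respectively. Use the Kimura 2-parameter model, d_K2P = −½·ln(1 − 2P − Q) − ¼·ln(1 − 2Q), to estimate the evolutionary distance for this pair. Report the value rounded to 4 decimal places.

0.4161

The sequences differ at positions 2 (A/T, transversion), 3 (T/A, transversion), 7 (T/C, transition), 9 (C/T, transition), 15 (T/C, transition), 17 (T/A, transversion), 20 (A/C, transversion).
Of the 7 differences, 3 transitions and 4 transversions over 22 sites: P = 3/22 = 0.136364, Q = 4/22 = 0.181818.
d = −0.5·ln(0.545454) − 0.25·ln(0.636364) = −0.5·(-0.606137) − 0.25·(-0.451985) = 0.4161.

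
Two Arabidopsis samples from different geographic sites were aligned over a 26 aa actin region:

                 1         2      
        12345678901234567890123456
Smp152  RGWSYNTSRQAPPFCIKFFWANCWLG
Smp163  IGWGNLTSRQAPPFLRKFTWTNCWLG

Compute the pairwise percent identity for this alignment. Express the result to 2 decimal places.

69.23%

The sequences differ at positions 1 (R/I), 4 (S/G), 5 (Y/N), 6 (N/L), 15 (C/L), 16 (I/R), 19 (F/T), 21 (A/T).
18 of the 26 sites match, so the percent identity is 18/26 × 100 = 69.23%.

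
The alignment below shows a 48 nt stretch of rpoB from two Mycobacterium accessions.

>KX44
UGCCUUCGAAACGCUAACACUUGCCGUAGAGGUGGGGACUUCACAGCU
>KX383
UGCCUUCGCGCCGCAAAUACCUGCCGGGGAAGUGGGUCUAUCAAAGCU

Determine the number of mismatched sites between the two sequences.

Differing sites — 9:A/C; 10:A/G; 11:A/C; 15:U/A; 18:C/U; 21:U/C; 27:U/G; 28:A/G; 31:G/A; 37:G/U; 38:A/C; 39:C/U; 40:U/A; 44:C/A.
That gives 14 mismatches out of 48 aligned sites, so the Hamming distance is 14.

14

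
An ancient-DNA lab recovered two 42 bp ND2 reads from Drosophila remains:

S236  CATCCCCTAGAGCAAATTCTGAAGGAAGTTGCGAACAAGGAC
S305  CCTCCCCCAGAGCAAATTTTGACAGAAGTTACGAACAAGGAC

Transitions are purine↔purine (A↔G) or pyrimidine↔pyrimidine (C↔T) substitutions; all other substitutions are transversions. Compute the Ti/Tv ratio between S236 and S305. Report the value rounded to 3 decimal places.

2.000

Differing sites — 2:A/C (Tv); 8:T/C (Ti); 19:C/T (Ti); 23:A/C (Tv); 24:G/A (Ti); 31:G/A (Ti).
Of the 6 differences, 4 transitions and 2 transversions, so Ti/Tv = 4/2 = 2.000.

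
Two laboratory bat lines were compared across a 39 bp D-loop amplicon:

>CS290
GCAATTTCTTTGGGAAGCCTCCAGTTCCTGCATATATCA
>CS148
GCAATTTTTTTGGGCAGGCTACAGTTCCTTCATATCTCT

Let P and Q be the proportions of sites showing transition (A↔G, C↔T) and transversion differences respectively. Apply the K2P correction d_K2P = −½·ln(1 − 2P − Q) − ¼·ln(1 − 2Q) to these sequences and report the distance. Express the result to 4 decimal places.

0.2067

Differing sites — 8:C/T (Ti); 15:A/C (Tv); 18:C/G (Tv); 21:C/A (Tv); 30:G/T (Tv); 36:A/C (Tv); 39:A/T (Tv).
Of the 7 differences, 1 transition and 6 transversions over 39 sites: P = 1/39 = 0.025641, Q = 6/39 = 0.153846.
d = −0.5·ln(0.794872) − 0.25·ln(0.692308) = −0.5·(-0.229574) − 0.25·(-0.367724) = 0.2067.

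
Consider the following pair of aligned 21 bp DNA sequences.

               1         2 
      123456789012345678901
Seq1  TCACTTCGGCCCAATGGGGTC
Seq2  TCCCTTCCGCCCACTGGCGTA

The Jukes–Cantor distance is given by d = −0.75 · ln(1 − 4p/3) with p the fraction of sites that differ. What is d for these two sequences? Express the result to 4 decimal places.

Mismatches occur at site 3 (A↔C), site 8 (G↔C), site 14 (A↔C), site 18 (G↔C), site 21 (C↔A).
p = 5/21 = 0.238095.
d = −0.75 · ln(1 − (4/3)·0.238095) = −0.75 · ln(0.682540) = −0.75 · (-0.381934) = 0.2865.

0.2865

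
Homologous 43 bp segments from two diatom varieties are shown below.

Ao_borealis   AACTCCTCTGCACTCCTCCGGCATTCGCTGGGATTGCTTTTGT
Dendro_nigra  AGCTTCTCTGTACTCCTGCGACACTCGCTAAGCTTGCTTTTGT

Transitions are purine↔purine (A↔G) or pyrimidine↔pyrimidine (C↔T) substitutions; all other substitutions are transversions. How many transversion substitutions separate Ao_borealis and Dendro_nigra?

Mismatches occur at site 2 (A↔G, transition), site 5 (C↔T, transition), site 11 (C↔T, transition), site 18 (C↔G, transversion), site 21 (G↔A, transition), site 24 (T↔C, transition), site 30 (G↔A, transition), site 31 (G↔A, transition), site 33 (A↔C, transversion).
Of the 9 differences, 7 transitions and 2 transversions, so the answer is 2.

2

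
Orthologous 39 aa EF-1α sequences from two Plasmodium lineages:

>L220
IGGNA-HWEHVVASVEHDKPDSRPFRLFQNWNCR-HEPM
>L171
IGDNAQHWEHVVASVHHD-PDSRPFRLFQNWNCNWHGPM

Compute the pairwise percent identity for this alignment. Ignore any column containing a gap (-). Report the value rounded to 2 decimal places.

88.89%

Excluding the 3 gap columns leaves 36 comparable sites.
The sequences differ at positions 3 (G/D), 16 (E/H), 34 (R/N), 37 (E/G).
32 of the 36 comparable sites match, so the percent identity is 32/36 × 100 = 88.89%.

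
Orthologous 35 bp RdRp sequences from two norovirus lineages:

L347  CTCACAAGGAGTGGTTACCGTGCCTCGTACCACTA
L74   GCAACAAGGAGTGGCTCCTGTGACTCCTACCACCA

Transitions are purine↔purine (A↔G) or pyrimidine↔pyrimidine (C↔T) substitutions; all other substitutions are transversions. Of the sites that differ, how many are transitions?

4

Differing sites — 1:C/G (Tv); 2:T/C (Ti); 3:C/A (Tv); 15:T/C (Ti); 17:A/C (Tv); 19:C/T (Ti); 23:C/A (Tv); 27:G/C (Tv); 34:T/C (Ti).
Of the 9 differences, 4 transitions and 5 transversions, so the answer is 4.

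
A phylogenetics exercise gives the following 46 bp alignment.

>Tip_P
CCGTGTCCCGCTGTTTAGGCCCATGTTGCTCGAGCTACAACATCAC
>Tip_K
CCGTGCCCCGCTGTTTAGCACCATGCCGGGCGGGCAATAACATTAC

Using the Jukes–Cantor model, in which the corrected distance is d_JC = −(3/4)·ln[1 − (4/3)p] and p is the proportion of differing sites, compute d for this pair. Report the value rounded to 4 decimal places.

Differing sites — 6:T/C; 19:G/C; 20:C/A; 26:T/C; 27:T/C; 29:C/G; 30:T/G; 33:A/G; 36:T/A; 38:C/T; 44:C/T.
p = 11/46 = 0.239130.
d = −0.75 · ln(1 − (4/3)·0.239130) = −0.75 · ln(0.681160) = −0.75 · (-0.383958) = 0.2880.

0.2880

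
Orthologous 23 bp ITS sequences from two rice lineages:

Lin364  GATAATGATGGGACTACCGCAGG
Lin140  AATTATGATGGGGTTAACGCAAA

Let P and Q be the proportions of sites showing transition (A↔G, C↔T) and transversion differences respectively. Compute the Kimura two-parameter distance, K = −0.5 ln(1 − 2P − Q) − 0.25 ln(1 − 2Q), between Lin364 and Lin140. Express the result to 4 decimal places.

0.4166

The sequences differ at positions 1 (G/A, transition), 4 (A/T, transversion), 13 (A/G, transition), 14 (C/T, transition), 17 (C/A, transversion), 22 (G/A, transition), 23 (G/A, transition).
Of the 7 differences, 5 transitions and 2 transversions over 23 sites: P = 5/23 = 0.217391, Q = 2/23 = 0.086957.
d = −0.5·ln(0.478261) − 0.25·ln(0.826086) = −0.5·(-0.737599) − 0.25·(-0.191056) = 0.4166.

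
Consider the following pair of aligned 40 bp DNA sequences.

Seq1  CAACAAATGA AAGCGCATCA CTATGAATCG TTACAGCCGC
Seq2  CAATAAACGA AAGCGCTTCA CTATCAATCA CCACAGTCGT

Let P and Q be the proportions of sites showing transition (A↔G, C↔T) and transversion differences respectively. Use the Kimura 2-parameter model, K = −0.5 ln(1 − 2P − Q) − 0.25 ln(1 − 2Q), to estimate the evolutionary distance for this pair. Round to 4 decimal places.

Differing sites — 4:C/T (Ti); 8:T/C (Ti); 17:A/T (Tv); 25:G/C (Tv); 30:G/A (Ti); 31:T/C (Ti); 32:T/C (Ti); 37:C/T (Ti); 40:C/T (Ti).
Of the 9 differences, 7 transitions and 2 transversions over 40 sites: P = 7/40 = 0.175000, Q = 2/40 = 0.050000.
d = −0.5·ln(0.600000) − 0.25·ln(0.900000) = −0.5·(-0.510826) − 0.25·(-0.105361) = 0.2818.

0.2818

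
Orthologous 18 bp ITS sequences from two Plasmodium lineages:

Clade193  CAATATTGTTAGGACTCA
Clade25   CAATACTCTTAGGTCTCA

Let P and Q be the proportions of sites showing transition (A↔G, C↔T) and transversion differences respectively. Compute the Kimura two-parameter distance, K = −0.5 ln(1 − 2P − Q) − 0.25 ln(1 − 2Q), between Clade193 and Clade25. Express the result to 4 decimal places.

0.1885

The sequences differ at positions 6 (T/C, transition), 8 (G/C, transversion), 14 (A/T, transversion).
Of the 3 differences, 1 transition and 2 transversions over 18 sites: P = 1/18 = 0.055556, Q = 2/18 = 0.111111.
d = −0.5·ln(0.777777) − 0.25·ln(0.777778) = −0.5·(-0.251315) − 0.25·(-0.251314) = 0.1885.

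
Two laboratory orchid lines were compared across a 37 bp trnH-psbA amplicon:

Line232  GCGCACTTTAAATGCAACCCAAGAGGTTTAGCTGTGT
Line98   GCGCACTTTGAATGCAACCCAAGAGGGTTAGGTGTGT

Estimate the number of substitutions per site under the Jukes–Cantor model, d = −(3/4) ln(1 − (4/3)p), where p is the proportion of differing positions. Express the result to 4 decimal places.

0.0858

The sequences differ at positions 10 (A/G), 27 (T/G), 32 (C/G).
p = 3/37 = 0.081081.
d = −0.75 · ln(1 − (4/3)·0.081081) = −0.75 · ln(0.891892) = −0.75 · (-0.114410) = 0.0858.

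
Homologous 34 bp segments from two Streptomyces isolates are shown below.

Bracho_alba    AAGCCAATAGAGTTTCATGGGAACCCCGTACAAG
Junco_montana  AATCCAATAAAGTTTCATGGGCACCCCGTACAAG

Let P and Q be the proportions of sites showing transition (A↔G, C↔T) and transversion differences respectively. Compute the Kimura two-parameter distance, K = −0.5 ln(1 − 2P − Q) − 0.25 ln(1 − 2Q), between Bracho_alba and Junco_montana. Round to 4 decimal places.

The sequences differ at positions 3 (G/T, transversion), 10 (G/A, transition), 22 (A/C, transversion).
Of the 3 differences, 1 transition and 2 transversions over 34 sites: P = 1/34 = 0.029412, Q = 2/34 = 0.058824.
d = −0.5·ln(0.882352) − 0.25·ln(0.882352) = −0.5·(-0.125164) − 0.25·(-0.125164) = 0.0939.

0.0939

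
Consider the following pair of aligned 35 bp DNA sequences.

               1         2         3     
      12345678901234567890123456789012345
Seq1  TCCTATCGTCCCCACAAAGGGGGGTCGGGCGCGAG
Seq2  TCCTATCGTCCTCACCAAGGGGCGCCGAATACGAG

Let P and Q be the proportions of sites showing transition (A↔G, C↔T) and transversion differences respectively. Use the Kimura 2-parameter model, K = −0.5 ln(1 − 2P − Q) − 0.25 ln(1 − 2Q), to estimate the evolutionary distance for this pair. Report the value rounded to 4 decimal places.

0.2858

The sequences differ at positions 12 (C/T, transition), 16 (A/C, transversion), 23 (G/C, transversion), 25 (T/C, transition), 28 (G/A, transition), 29 (G/A, transition), 30 (C/T, transition), 31 (G/A, transition).
Of the 8 differences, 6 transitions and 2 transversions over 35 sites: P = 6/35 = 0.171429, Q = 2/35 = 0.057143.
d = −0.5·ln(0.599999) − 0.25·ln(0.885714) = −0.5·(-0.510827) − 0.25·(-0.121361) = 0.2858.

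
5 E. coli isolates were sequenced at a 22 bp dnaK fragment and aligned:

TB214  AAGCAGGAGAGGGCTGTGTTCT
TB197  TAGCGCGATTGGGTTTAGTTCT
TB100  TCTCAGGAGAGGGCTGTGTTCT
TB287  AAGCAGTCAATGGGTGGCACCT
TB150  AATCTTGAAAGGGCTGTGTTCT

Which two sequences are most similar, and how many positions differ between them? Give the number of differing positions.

Pairwise Hamming distances:
  TB214 vs TB197: 8
  TB214 vs TB100: 3
  TB214 vs TB287: 9
  TB214 vs TB150: 4
  TB197 vs TB100: 9
  TB197 vs TB287: 14
  TB197 vs TB150: 9
  TB100 vs TB287: 12
  TB100 vs TB150: 5
  TB287 vs TB150: 11
The smallest is 3, between TB214 and TB100.

3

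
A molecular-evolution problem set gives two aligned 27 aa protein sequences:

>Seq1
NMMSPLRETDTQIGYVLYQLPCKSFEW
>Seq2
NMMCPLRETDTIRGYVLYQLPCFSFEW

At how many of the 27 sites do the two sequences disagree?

Differing sites — 4:S/C; 12:Q/I; 13:I/R; 23:K/F.
That gives 4 mismatches out of 27 aligned sites, so the Hamming distance is 4.

4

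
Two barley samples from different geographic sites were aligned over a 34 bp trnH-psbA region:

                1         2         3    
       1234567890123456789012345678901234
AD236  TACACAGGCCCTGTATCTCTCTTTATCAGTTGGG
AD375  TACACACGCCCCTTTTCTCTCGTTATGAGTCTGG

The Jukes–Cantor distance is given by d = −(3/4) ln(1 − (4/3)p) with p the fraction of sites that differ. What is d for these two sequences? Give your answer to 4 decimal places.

Mismatches occur at site 7 (G↔C), site 12 (T↔C), site 13 (G↔T), site 15 (A↔T), site 22 (T↔G), site 27 (C↔G), site 31 (T↔C), site 32 (G↔T).
p = 8/34 = 0.235294.
d = −0.75 · ln(1 − (4/3)·0.235294) = −0.75 · ln(0.686275) = −0.75 · (-0.376477) = 0.2824.

0.2824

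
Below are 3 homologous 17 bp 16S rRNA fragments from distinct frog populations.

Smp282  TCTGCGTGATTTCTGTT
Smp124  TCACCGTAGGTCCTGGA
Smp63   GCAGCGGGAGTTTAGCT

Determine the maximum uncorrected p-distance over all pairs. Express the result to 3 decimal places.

Pairwise Hamming distances:
  Smp282 vs Smp124: 8
  Smp282 vs Smp63: 7
  Smp124 vs Smp63: 10
The largest is 10 mismatches, between Smp124 and Smp63; p = 10/17 = 0.588.

0.588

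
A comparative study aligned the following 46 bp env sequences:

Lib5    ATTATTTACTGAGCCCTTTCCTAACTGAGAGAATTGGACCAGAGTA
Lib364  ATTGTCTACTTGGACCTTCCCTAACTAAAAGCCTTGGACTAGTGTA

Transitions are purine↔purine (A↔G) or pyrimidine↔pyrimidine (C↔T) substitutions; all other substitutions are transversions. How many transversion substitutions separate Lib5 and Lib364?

5

Differing sites — 4:A/G (Ti); 6:T/C (Ti); 11:G/T (Tv); 12:A/G (Ti); 14:C/A (Tv); 19:T/C (Ti); 27:G/A (Ti); 29:G/A (Ti); 32:A/C (Tv); 33:A/C (Tv); 40:C/T (Ti); 43:A/T (Tv).
Of the 12 differences, 7 transitions and 5 transversions, so the answer is 5.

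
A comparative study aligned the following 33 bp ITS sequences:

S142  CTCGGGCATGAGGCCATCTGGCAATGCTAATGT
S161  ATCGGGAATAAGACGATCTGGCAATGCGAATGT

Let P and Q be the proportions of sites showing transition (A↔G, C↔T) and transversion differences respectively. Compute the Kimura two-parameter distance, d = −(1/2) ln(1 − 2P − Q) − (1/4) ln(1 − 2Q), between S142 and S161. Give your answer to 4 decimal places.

0.2082

Mismatches occur at site 1 (C↔A, transversion), site 7 (C↔A, transversion), site 10 (G↔A, transition), site 13 (G↔A, transition), site 15 (C↔G, transversion), site 28 (T↔G, transversion).
Of the 6 differences, 2 transitions and 4 transversions over 33 sites: P = 2/33 = 0.060606, Q = 4/33 = 0.121212.
d = −0.5·ln(0.757576) − 0.25·ln(0.757576) = −0.5·(-0.277631) − 0.25·(-0.277631) = 0.2082.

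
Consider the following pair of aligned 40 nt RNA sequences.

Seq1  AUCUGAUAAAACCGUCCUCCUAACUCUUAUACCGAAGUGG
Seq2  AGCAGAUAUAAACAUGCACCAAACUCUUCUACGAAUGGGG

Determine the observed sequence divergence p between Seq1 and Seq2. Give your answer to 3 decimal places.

Mismatches occur at site 2 (U→G), site 4 (U→A), site 9 (A→U), site 12 (C→A), site 14 (G→A), site 16 (C→G), site 18 (U→A), site 21 (U→A), site 29 (A→C), site 33 (C→G), site 34 (G→A), site 36 (A→U), site 38 (U→G).
There are 13 differences over 40 sites, so p = 13/40 = 0.325.

0.325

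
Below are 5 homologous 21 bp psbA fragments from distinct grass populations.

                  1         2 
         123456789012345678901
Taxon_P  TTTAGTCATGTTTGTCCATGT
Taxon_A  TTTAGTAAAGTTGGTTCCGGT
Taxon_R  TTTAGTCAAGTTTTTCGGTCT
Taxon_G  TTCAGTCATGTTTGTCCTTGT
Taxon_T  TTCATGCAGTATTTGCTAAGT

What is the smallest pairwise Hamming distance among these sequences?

2

Pairwise Hamming distances:
  Taxon_P vs Taxon_A: 6
  Taxon_P vs Taxon_R: 5
  Taxon_P vs Taxon_G: 2
  Taxon_P vs Taxon_T: 10
  Taxon_A vs Taxon_R: 8
  Taxon_A vs Taxon_G: 7
  Taxon_A vs Taxon_T: 14
  Taxon_R vs Taxon_G: 6
  Taxon_R vs Taxon_T: 11
  Taxon_G vs Taxon_T: 10
The smallest is 2, between Taxon_P and Taxon_G.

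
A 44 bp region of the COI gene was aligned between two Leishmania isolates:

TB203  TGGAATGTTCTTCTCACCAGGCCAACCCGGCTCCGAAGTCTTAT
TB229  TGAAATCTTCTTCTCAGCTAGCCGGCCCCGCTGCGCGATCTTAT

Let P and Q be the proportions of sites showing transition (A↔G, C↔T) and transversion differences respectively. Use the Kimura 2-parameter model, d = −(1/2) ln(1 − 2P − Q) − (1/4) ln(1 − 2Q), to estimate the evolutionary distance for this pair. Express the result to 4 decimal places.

The sequences differ at positions 3 (G/A, transition), 7 (G/C, transversion), 17 (C/G, transversion), 19 (A/T, transversion), 20 (G/A, transition), 24 (A/G, transition), 25 (A/G, transition), 29 (G/C, transversion), 33 (C/G, transversion), 36 (A/C, transversion), 37 (A/G, transition), 38 (G/A, transition).
Of the 12 differences, 6 transitions and 6 transversions over 44 sites: P = 6/44 = 0.136364, Q = 6/44 = 0.136364.
d = −0.5·ln(0.590908) − 0.25·ln(0.727272) = −0.5·(-0.526095) − 0.25·(-0.318455) = 0.3427.

0.3427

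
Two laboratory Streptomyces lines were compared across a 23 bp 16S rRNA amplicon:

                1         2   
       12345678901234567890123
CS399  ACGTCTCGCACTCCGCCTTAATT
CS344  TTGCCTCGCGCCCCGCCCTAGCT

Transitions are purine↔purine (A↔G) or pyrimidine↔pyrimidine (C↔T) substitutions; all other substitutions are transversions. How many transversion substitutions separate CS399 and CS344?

The sequences differ at positions 1 (A/T, transversion), 2 (C/T, transition), 4 (T/C, transition), 10 (A/G, transition), 12 (T/C, transition), 18 (T/C, transition), 21 (A/G, transition), 22 (T/C, transition).
Of the 8 differences, 7 transitions and 1 transversion, so the answer is 1.

1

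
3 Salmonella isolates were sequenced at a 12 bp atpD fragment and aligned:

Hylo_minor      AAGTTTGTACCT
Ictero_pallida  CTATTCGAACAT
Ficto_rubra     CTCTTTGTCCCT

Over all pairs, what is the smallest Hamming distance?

Pairwise Hamming distances:
  Hylo_minor vs Ictero_pallida: 6
  Hylo_minor vs Ficto_rubra: 4
  Ictero_pallida vs Ficto_rubra: 5
The smallest is 4, between Hylo_minor and Ficto_rubra.

4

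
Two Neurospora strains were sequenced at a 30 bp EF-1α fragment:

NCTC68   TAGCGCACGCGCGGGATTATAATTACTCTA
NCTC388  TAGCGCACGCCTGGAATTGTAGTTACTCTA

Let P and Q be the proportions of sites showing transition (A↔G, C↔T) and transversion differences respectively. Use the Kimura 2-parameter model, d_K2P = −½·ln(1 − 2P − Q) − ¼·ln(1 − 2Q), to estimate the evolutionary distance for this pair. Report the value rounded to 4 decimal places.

Differing sites — 11:G/C (Tv); 12:C/T (Ti); 15:G/A (Ti); 19:A/G (Ti); 22:A/G (Ti).
Of the 5 differences, 4 transitions and 1 transversion over 30 sites: P = 4/30 = 0.133333, Q = 1/30 = 0.033333.
d = −0.5·ln(0.700001) − 0.25·ln(0.933334) = −0.5·(-0.356674) − 0.25·(-0.068992) = 0.1956.

0.1956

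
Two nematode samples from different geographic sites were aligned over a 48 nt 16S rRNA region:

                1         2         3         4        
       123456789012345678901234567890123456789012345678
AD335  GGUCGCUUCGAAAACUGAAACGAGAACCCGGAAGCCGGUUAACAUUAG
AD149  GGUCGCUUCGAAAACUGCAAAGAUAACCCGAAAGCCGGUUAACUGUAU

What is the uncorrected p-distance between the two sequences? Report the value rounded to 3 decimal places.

0.146

The sequences differ at positions 18 (A/C), 21 (C/A), 24 (G/U), 31 (G/A), 44 (A/U), 45 (U/G), 48 (G/U).
There are 7 differences over 48 sites, so p = 7/48 = 0.146.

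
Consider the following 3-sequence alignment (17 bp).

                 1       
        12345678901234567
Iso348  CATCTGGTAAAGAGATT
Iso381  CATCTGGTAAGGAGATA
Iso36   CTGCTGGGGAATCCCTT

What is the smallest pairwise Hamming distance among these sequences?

2

Pairwise Hamming distances:
  Iso348 vs Iso381: 2
  Iso348 vs Iso36: 8
  Iso381 vs Iso36: 10
The smallest is 2, between Iso348 and Iso381.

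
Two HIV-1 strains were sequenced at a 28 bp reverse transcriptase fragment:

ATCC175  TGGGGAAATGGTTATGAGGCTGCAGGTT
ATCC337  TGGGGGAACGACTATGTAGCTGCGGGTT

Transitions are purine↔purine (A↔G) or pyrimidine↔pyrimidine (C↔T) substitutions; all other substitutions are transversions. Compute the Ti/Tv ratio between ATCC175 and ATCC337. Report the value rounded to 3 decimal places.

6.000

Mismatches occur at site 6 (A/G, transition), site 9 (T/C, transition), site 11 (G/A, transition), site 12 (T/C, transition), site 17 (A/T, transversion), site 18 (G/A, transition), site 24 (A/G, transition).
Of the 7 differences, 6 transitions and 1 transversion, so Ti/Tv = 6/1 = 6.000.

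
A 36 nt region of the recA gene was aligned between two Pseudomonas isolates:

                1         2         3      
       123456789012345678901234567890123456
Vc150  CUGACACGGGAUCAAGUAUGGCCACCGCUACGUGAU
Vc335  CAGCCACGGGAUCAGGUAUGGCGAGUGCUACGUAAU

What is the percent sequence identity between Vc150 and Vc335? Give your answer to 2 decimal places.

Mismatches occur at site 2 (U→A), site 4 (A→C), site 15 (A→G), site 23 (C→G), site 25 (C→G), site 26 (C→U), site 34 (G→A).
29 of the 36 sites match, so the percent identity is 29/36 × 100 = 80.56%.

80.56%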